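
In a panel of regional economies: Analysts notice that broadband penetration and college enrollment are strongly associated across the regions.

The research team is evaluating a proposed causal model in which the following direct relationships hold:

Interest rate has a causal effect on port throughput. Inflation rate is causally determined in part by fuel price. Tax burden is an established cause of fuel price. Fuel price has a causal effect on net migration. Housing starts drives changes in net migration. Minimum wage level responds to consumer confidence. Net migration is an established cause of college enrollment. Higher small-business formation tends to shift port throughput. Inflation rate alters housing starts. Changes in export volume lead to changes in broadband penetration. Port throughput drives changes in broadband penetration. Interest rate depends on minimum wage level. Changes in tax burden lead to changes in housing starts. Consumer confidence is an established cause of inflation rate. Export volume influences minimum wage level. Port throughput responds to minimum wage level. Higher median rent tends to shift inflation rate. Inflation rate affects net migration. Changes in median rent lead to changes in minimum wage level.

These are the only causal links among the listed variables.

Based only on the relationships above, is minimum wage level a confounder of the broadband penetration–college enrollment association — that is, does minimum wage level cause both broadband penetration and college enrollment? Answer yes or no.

Minimum wage level has no stated causal path to college enrollment. A confounder must cause both variables, so minimum wage level does not qualify.

no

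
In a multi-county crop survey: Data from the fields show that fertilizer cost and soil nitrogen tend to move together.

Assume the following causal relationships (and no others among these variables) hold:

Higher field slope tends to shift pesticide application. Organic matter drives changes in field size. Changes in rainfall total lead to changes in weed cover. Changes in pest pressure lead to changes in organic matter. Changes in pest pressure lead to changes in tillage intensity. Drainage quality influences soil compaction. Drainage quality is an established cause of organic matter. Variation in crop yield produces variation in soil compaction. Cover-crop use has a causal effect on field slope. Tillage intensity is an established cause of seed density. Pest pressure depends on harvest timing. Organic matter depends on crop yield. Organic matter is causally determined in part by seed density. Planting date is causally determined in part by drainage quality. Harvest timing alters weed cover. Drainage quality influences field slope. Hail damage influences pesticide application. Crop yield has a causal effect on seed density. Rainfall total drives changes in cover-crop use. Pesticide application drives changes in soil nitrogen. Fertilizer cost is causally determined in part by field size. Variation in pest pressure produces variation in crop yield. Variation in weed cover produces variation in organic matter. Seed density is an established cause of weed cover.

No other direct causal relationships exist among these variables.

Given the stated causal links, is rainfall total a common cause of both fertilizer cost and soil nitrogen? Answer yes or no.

yes

Rainfall total has a causal path to fertilizer cost (rainfall total → weed cover → organic matter → field size → fertilizer cost) and to soil nitrogen (rainfall total → cover-crop use → field slope → pesticide application → soil nitrogen), so it is a common cause of both — a confounder.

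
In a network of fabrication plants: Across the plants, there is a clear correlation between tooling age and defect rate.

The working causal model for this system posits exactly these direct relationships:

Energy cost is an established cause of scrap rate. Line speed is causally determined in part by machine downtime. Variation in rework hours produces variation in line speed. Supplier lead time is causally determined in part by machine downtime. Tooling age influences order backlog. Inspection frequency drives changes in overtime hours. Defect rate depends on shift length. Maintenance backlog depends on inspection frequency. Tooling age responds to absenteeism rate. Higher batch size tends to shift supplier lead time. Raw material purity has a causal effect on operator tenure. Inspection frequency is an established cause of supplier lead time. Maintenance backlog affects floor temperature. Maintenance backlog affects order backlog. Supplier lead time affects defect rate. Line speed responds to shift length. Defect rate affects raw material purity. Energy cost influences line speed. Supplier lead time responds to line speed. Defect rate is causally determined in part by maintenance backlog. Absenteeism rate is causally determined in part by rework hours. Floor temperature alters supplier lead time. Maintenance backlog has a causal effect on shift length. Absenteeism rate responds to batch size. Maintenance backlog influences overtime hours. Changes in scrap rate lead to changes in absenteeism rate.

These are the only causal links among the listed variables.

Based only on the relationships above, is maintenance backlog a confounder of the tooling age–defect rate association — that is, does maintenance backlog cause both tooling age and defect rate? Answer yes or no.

no

Maintenance backlog has no stated causal path to tooling age. A confounder must cause both variables, so maintenance backlog does not qualify.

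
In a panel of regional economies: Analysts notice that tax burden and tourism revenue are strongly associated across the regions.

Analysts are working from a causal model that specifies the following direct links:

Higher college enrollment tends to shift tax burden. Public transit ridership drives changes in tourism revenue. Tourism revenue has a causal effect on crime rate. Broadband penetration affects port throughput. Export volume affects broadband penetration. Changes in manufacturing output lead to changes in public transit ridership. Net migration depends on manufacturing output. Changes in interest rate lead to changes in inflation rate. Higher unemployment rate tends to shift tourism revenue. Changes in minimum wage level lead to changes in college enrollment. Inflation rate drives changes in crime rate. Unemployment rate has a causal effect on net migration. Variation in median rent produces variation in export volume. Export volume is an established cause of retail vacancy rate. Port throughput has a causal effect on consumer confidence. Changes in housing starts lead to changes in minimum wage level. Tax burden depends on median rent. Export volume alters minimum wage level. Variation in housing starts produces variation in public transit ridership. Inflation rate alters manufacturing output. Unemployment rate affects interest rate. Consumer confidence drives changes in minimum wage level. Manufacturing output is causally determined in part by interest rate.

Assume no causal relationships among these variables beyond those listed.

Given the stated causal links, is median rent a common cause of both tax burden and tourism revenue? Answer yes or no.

Median rent has no stated causal path to tourism revenue. A confounder must cause both variables, so median rent does not qualify.

no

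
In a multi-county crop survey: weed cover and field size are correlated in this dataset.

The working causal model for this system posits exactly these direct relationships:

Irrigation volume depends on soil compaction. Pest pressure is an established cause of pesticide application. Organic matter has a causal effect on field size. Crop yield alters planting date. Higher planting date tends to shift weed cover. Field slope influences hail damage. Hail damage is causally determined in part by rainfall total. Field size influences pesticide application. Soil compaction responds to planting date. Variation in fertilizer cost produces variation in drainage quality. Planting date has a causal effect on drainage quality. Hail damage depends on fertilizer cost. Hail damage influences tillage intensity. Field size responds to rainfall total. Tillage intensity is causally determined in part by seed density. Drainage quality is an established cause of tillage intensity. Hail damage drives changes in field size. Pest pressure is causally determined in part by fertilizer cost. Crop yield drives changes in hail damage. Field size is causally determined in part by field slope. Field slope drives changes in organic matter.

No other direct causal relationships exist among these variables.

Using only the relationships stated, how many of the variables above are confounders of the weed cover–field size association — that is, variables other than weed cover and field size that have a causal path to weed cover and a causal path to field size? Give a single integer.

The common causes are: crop yield (to weed cover via crop yield → planting date → weed cover; to field size via crop yield → hail damage → field size).
Every other variable lacks a causal path to at least one of weed cover and field size.

1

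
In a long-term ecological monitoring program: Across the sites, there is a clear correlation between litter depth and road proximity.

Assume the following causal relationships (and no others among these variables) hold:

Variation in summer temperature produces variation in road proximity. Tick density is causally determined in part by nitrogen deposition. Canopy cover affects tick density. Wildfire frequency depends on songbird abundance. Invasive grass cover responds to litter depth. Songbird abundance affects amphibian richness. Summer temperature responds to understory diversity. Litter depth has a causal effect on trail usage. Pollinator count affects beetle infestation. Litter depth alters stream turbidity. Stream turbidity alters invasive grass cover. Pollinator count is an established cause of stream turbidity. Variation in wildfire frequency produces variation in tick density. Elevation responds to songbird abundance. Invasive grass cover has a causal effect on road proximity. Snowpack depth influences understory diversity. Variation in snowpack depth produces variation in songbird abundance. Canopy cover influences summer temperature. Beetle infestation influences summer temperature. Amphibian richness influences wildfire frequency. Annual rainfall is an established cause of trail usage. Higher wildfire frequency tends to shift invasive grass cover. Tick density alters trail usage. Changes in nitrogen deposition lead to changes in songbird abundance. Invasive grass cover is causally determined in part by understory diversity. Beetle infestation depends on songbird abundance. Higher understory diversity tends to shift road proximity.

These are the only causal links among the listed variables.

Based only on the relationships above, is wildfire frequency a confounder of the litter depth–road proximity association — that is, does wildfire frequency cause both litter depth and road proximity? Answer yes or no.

no

Wildfire frequency has no stated causal path to litter depth. A confounder must cause both variables, so wildfire frequency does not qualify.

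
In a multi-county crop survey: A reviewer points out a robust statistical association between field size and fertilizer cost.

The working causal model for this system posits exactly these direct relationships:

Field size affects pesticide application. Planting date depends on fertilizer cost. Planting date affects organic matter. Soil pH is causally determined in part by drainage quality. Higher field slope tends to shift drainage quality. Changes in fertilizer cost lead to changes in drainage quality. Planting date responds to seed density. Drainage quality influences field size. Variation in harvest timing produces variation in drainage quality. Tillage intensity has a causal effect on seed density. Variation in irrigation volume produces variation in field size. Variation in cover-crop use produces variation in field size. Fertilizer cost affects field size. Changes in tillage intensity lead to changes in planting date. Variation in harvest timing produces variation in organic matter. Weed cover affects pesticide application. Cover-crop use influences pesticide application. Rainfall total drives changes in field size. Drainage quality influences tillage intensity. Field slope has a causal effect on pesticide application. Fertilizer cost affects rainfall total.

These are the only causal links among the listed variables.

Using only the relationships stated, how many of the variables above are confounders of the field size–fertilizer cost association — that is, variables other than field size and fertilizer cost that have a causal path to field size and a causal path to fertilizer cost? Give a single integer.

0

No listed variable has a causal path to both field size and fertilizer cost, so there are no common causes.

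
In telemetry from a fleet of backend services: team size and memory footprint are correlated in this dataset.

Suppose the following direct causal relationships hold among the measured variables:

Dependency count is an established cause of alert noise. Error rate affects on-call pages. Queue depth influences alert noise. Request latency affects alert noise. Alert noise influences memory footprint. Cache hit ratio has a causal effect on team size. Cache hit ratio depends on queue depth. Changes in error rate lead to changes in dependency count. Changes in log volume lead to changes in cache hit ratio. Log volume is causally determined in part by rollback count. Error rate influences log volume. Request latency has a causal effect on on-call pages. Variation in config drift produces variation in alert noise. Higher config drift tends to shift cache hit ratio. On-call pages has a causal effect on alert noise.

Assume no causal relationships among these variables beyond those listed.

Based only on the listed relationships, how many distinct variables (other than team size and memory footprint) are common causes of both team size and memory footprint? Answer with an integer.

3

The common causes are: config drift (to team size via config drift → cache hit ratio → team size; to memory footprint via config drift → alert noise → memory footprint); error rate (to team size via error rate → log volume → cache hit ratio → team size; to memory footprint via error rate → on-call pages → alert noise → memory footprint); queue depth (to team size via queue depth → cache hit ratio → team size; to memory footprint via queue depth → alert noise → memory footprint).
Every other variable lacks a causal path to at least one of team size and memory footprint.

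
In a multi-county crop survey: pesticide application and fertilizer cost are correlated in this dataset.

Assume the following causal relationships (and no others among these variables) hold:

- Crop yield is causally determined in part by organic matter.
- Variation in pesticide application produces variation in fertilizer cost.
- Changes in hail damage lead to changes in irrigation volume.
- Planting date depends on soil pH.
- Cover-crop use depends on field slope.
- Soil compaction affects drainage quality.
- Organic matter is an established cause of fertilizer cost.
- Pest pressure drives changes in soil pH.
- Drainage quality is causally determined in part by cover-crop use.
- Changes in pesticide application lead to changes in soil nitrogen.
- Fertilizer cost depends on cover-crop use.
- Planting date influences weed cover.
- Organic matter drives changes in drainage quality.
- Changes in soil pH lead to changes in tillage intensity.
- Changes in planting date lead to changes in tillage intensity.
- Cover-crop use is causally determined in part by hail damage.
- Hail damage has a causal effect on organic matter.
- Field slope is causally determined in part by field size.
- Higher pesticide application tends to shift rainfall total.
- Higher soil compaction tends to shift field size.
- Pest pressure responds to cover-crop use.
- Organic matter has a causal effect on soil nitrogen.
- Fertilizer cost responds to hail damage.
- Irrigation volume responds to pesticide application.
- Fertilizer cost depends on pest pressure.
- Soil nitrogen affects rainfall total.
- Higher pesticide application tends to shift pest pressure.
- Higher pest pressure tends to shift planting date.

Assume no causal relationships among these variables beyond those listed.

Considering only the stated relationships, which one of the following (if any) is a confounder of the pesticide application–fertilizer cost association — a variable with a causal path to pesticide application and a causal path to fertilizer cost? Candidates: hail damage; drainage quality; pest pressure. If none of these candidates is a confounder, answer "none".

None of the listed candidates has causal paths to both pesticide application and fertilizer cost in the stated relationships, so none is a common cause.

none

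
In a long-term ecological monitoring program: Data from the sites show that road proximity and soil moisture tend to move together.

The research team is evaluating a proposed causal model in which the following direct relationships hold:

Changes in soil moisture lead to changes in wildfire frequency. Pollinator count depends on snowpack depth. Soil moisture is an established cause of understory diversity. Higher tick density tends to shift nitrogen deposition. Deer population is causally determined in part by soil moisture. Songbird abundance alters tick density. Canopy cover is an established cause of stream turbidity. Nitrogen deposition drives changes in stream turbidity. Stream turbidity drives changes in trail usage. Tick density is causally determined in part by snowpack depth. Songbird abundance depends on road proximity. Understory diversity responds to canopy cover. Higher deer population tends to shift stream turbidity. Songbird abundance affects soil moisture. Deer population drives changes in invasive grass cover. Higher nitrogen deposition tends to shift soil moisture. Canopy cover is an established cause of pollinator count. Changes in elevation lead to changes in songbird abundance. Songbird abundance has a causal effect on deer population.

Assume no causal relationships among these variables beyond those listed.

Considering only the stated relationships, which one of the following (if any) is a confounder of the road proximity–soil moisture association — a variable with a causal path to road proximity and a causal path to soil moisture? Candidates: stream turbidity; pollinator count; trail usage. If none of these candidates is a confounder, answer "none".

none

None of the listed candidates has causal paths to both road proximity and soil moisture in the stated relationships, so none is a common cause.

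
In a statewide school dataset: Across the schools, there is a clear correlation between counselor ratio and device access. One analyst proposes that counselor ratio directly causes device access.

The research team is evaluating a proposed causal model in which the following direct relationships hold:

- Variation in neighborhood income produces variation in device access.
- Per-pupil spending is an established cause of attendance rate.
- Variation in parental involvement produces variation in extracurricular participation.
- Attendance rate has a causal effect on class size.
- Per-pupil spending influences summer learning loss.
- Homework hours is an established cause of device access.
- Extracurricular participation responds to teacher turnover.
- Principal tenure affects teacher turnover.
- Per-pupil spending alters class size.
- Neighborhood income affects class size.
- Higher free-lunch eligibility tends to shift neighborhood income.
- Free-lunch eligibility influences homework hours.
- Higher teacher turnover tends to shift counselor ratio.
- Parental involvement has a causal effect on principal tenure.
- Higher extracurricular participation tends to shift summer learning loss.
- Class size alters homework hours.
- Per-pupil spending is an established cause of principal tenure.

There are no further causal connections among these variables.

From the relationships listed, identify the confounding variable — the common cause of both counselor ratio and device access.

Per-pupil spending has a causal path to counselor ratio (per-pupil spending → principal tenure → teacher turnover → counselor ratio) and a separate causal path to device access (per-pupil spending → class size → homework hours → device access), so it is a common cause of both.
No stated relationship gives counselor ratio a causal route to device access, so the correlation is explained by the shared upstream cause rather than a direct effect.

per-pupil spending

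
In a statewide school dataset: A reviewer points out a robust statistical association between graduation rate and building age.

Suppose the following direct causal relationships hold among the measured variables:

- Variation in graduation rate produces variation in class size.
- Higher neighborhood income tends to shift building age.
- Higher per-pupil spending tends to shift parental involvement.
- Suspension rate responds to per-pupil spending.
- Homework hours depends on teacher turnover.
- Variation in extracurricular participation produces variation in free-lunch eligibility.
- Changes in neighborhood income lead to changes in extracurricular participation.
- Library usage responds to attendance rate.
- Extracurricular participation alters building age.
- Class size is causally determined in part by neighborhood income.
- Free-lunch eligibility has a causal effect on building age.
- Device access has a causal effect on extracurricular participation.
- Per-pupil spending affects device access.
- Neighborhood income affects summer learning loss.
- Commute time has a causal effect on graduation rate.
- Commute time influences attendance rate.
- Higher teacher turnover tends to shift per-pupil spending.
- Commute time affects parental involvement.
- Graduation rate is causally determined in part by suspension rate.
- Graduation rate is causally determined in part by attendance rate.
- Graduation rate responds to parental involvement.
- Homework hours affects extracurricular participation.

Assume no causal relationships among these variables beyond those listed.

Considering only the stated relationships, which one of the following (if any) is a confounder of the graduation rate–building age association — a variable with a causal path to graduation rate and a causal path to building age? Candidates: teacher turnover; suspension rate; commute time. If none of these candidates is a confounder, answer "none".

teacher turnover

Teacher turnover causes graduation rate (teacher turnover → per-pupil spending → parental involvement → graduation rate) and also causes building age (teacher turnover → homework hours → extracurricular participation → building age); it is a common cause of both.
Each of the other candidates lacks a causal path to at least one of graduation rate and building age, so they do not confound the relationship.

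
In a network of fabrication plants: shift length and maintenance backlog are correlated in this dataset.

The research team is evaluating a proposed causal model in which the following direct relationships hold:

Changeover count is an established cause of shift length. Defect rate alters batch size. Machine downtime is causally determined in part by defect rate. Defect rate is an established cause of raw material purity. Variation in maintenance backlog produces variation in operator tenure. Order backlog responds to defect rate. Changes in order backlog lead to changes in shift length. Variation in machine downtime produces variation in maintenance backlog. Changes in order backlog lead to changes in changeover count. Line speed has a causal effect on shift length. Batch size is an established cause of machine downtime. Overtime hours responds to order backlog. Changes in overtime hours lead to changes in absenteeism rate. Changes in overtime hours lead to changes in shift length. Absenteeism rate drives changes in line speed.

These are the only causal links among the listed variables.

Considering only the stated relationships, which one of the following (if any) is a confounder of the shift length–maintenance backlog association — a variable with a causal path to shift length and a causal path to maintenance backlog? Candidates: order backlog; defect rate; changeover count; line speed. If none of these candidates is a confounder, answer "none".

defect rate

Defect rate causes shift length (defect rate → order backlog → shift length) and also causes maintenance backlog (defect rate → machine downtime → maintenance backlog); it is a common cause of both.
Each of the other candidates lacks a causal path to at least one of shift length and maintenance backlog, so they do not confound the relationship.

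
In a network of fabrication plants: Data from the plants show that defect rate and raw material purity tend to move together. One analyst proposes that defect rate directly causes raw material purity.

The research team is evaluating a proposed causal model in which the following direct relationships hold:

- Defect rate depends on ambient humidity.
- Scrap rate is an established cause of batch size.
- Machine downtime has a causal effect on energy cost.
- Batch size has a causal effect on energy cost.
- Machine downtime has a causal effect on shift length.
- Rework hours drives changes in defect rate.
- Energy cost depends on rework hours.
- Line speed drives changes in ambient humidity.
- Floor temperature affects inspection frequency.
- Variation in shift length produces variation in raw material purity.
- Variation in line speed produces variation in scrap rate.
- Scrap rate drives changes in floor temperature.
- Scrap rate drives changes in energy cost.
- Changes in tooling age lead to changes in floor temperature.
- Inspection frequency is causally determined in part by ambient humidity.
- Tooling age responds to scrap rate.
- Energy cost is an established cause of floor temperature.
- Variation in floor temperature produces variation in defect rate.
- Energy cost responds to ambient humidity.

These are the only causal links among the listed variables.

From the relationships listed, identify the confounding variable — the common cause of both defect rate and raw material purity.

Machine downtime has a causal path to defect rate (machine downtime → energy cost → floor temperature → defect rate) and a separate causal path to raw material purity (machine downtime → shift length → raw material purity), so it is a common cause of both.
No stated relationship gives defect rate a causal route to raw material purity, so the correlation is explained by the shared upstream cause rather than a direct effect.

machine downtime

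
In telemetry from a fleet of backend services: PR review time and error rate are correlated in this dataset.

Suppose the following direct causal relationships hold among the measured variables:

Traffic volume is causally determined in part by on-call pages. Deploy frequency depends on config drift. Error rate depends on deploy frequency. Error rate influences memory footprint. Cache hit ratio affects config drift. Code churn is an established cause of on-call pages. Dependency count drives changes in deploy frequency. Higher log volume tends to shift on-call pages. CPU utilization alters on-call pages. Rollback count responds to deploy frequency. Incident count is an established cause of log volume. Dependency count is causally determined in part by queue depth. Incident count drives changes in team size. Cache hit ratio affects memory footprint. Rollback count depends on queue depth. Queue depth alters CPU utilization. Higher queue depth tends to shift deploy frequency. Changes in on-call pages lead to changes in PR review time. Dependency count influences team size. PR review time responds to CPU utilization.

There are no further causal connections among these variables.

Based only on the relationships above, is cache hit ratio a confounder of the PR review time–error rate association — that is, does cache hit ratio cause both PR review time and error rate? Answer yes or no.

no

Cache hit ratio has no stated causal path to PR review time. A confounder must cause both variables, so cache hit ratio does not qualify.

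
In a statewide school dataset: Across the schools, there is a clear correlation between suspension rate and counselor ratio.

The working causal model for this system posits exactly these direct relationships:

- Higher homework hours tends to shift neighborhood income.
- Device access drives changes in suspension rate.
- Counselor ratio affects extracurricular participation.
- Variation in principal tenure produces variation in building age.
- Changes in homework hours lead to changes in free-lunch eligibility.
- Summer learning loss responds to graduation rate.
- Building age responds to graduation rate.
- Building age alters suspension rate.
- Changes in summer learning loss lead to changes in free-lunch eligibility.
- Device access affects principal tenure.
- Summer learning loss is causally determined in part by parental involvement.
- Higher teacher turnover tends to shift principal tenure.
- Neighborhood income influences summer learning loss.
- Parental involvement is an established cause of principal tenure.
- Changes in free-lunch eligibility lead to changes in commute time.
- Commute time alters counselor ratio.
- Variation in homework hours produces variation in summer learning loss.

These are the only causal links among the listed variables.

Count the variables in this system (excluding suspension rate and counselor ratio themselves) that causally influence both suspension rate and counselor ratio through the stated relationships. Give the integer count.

2

The common causes are: graduation rate (to suspension rate via graduation rate → building age → suspension rate; to counselor ratio via graduation rate → summer learning loss → free-lunch eligibility → commute time → counselor ratio); parental involvement (to suspension rate via parental involvement → principal tenure → building age → suspension rate; to counselor ratio via parental involvement → summer learning loss → free-lunch eligibility → commute time → counselor ratio).
Every other variable lacks a causal path to at least one of suspension rate and counselor ratio.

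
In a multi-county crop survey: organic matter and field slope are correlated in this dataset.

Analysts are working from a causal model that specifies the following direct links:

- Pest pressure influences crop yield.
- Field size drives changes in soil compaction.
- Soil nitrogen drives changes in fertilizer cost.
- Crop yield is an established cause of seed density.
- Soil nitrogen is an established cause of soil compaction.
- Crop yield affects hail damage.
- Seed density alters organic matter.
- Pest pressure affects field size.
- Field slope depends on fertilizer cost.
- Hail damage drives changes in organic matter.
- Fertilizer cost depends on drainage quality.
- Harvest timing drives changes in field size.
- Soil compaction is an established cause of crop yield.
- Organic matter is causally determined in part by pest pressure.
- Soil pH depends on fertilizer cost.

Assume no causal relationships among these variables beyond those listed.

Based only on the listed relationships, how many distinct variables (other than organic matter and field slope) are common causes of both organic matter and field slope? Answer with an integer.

The common causes are: soil nitrogen (to organic matter via soil nitrogen → soil compaction → crop yield → seed density → organic matter; to field slope via soil nitrogen → fertilizer cost → field slope).
Every other variable lacks a causal path to at least one of organic matter and field slope.

1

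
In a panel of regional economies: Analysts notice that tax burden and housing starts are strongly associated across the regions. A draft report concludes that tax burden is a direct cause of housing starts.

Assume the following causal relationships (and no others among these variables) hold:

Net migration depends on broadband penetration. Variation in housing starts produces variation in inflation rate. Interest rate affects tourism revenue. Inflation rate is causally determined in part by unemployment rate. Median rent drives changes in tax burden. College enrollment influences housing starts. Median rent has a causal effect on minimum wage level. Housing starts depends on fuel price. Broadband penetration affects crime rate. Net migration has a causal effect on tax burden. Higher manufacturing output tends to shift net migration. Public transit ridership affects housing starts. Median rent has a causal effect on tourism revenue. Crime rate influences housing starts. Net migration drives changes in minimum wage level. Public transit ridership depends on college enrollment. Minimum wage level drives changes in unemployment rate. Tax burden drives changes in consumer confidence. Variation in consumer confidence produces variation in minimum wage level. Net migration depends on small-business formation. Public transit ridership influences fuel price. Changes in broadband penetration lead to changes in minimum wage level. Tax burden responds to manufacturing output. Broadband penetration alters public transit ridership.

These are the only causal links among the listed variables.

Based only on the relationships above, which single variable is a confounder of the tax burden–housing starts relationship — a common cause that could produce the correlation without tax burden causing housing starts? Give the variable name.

broadband penetration

Broadband penetration has a causal path to tax burden (broadband penetration → net migration → tax burden) and a separate causal path to housing starts (broadband penetration → crime rate → housing starts), so it is a common cause of both.
No stated relationship gives tax burden a causal route to housing starts, so the correlation is explained by the shared upstream cause rather than a direct effect.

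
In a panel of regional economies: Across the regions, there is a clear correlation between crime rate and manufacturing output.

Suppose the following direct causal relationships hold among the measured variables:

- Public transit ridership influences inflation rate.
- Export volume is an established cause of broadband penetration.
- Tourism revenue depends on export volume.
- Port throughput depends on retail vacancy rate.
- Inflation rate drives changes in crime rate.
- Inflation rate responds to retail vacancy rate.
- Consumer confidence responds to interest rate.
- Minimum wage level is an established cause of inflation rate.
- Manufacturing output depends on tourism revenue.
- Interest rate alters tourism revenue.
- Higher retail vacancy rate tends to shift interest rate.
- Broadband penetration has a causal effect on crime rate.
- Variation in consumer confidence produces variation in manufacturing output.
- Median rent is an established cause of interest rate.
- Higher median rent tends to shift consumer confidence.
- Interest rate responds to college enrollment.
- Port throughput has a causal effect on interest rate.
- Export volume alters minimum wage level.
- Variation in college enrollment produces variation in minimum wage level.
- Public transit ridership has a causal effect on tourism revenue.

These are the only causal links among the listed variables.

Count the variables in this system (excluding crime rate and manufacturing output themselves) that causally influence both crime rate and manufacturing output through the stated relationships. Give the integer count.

4

The common causes are: college enrollment (to crime rate via college enrollment → minimum wage level → inflation rate → crime rate; to manufacturing output via college enrollment → interest rate → tourism revenue → manufacturing output); export volume (to crime rate via export volume → broadband penetration → crime rate; to manufacturing output via export volume → tourism revenue → manufacturing output); public transit ridership (to crime rate via public transit ridership → inflation rate → crime rate; to manufacturing output via public transit ridership → tourism revenue → manufacturing output); retail vacancy rate (to crime rate via retail vacancy rate → inflation rate → crime rate; to manufacturing output via retail vacancy rate → interest rate → tourism revenue → manufacturing output).
Every other variable lacks a causal path to at least one of crime rate and manufacturing output.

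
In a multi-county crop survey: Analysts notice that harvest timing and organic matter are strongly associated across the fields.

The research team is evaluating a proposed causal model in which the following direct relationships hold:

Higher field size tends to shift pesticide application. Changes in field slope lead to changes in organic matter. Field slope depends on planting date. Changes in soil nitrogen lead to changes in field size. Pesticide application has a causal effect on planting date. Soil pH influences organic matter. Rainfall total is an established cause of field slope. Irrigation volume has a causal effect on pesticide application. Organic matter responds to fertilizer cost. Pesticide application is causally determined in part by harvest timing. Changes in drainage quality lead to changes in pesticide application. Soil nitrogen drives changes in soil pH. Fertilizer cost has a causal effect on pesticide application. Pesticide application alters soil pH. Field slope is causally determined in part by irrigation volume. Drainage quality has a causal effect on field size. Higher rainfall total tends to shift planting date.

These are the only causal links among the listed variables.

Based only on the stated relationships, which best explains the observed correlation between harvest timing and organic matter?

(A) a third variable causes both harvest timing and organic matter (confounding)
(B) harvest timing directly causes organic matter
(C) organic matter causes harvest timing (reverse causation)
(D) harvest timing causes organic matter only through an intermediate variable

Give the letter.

Harvest timing reaches organic matter through harvest timing → pesticide application → soil pH → organic matter — an indirect causal chain with no direct harvest timing → organic matter link. No variable causes both harvest timing and organic matter, so confounding is ruled out; the effect is mediated.

D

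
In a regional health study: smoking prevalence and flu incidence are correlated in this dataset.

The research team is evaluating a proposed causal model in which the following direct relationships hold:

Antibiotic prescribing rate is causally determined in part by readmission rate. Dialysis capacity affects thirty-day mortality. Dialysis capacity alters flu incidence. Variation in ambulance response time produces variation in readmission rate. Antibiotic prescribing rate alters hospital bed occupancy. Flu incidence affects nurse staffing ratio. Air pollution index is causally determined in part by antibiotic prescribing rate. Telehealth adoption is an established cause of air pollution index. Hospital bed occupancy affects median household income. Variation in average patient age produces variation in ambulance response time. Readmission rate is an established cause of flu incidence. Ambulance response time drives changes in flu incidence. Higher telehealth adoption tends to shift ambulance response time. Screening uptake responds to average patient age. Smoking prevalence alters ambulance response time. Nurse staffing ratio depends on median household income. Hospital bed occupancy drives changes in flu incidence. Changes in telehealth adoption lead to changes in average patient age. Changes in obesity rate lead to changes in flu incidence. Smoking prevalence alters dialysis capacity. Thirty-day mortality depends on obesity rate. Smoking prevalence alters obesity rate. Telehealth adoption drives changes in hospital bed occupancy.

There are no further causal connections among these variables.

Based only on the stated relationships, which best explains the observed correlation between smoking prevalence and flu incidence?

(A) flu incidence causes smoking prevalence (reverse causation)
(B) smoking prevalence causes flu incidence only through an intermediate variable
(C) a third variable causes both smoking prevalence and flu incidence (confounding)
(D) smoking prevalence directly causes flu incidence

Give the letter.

Smoking prevalence reaches flu incidence through smoking prevalence → obesity rate → flu incidence — an indirect causal chain with no direct smoking prevalence → flu incidence link. No variable causes both smoking prevalence and flu incidence, so confounding is ruled out; the effect is mediated.

B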